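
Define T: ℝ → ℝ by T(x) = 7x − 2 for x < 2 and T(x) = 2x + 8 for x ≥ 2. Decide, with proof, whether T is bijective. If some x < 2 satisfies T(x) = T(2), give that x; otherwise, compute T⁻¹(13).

Both pieces are strictly increasing (slopes 7 and 2), so each is injective on its own interval.
The left piece maps (−∞, 2) onto (−∞, 12); the right piece maps [2, ∞) onto [12, ∞).
Since 12 = 12, the images partition ℝ: T is injective and surjective, hence bijective.
Because the two images are disjoint, no x < 2 has T(x) = T(2), so we compute T⁻¹(13): 13 lies in [12, ∞), so solve 2x + 8 = 13: x = (13 − 8)/2 = 5/2.

5/2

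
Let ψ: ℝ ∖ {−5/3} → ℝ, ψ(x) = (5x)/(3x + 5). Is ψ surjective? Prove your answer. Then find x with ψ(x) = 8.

If ψ(x) = 5/3, cross-multiplying gives 3(5x) = 5(3x + 5), which simplifies to 0 = 25 — false.  So 5/3 has no preimage and ψ is not surjective.
Solving ψ(x) = 8: cross-multiplying gives 5x = 8(3x + 5), which rearranges to −19x = 40, so x = −40/19.

-40/19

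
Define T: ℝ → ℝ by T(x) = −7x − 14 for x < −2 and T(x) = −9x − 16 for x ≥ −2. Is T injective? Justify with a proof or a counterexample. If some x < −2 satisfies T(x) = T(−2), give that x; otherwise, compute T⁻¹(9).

-16/7

Both pieces are strictly decreasing (slopes −7 and −9), so each is injective on its own interval.
The left piece maps (−∞, −2) onto (0, ∞); the right piece maps [−2, ∞) onto (−∞, 2].
These images overlap. In particular T(−2) = 2 (right piece), and solving −7x − 14 = 2 on the left piece gives x = −16/7 < −2.
So T(−16/7) = T(−2) with −16/7 ≠ −2, and T is not injective. This x = −16/7 is the requested value below −2.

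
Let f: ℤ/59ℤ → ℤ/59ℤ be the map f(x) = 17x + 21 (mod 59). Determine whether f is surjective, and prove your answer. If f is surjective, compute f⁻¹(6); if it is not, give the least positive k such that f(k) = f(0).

13

By definition, f is surjective if every y in the codomain equals f(x) for some x in the domain.
Since gcd(17, 59) = 1, 17 is invertible modulo 59. Euclid's algorithm: 59 = 3·17 + 8, 17 = 2·8 + 1; back-substituting gives 1 = 7·17 − 2·59, so 17⁻¹ ≡ 7 (mod 59).
Then y ↦ 7(y − 21) is a two-sided inverse to f, so every y ∈ ℤ/59ℤ has a preimage.
So f is surjective.
Since f is surjective, we compute f⁻¹(6): solve 17x + 21 ≡ 6 (mod 59), i.e. 17x ≡ 44 (mod 59).
Multiplying by 17⁻¹ = 7 gives x ≡ 7·44 = 308 = 5·59 + 13 ≡ 13 (mod 59).
Check: f(13) = 17·13 + 21 = 242 = 4·59 + 6 ≡ 6 (mod 59).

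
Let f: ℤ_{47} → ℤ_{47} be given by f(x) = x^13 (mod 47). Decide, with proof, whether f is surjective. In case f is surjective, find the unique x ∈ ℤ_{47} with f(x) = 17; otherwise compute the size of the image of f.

Since 47 is prime, the nonzero elements of ℤ_{47} form a cyclic group of order 46.
As gcd(13, 46) = 1, raising to the 13th power is a bijection on this group: if a^13 ≡ b^13 then (ab^{−1})^13 = 1, and the only element of order dividing gcd(13, 46) = 1 is 1, so a = b.
With f(0) = 0 this makes f injective on all of ℤ_{47}, hence bijective (finite equal-size domain and codomain). In particular f is surjective.
Since f is surjective, we find the preimage of 17. The inverse of x ↦ x^13 on (ℤ_{47})^× is x ↦ x^39, because 13·39 = 507 = 11·46 + 1 ≡ 1 (mod 46) and x^{46} = 1 for x ≠ 0 (Fermat). So f⁻¹(17) = 17^39 mod 47.
Repeated squaring mod 47: 17^1 ≡ 17, 17^2 ≡ 17² = 289 ≡ 7, 17^4 ≡ 7² = 49 ≡ 2, 17^8 ≡ 2² = 4, 17^16 ≡ 4² = 16, 17^32 ≡ 16² = 256 ≡ 21. Since 39 = 32 + 4 + 2 + 1, 17^39 ≡ 21·2·7·17: 21·2 = 42, then 42·7 = 294 ≡ 12, then 12·17 = 204 ≡ 16. So 17^39 ≡ 16 (mod 47).
Hence f⁻¹(17) = 16.

16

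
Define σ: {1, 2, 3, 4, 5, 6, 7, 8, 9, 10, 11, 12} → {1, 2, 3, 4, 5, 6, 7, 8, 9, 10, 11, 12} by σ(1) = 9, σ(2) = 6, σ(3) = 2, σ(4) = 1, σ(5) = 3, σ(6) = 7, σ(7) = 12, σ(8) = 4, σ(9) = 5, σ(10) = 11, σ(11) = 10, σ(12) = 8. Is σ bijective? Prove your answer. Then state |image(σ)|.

The values 9, 6, 2, 1, 3, 7, 12, 4, 5, 11, 10, 8 are a permutation of {1, 2, 3, 4, 5, 6, 7, 8, 9, 10, 11, 12}: each element appears exactly once.
So σ is injective and surjective, hence bijective.
The image of σ is {1, 2, 3, 4, 5, 6, 7, 8, 9, 10, 11, 12}, which has 12 elements.

12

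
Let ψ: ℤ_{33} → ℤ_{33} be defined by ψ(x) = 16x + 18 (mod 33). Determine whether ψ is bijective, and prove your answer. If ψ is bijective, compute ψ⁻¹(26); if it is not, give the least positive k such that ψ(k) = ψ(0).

17

Recall: ψ is injective when ψ(a) = ψ(b) forces a = b.
If ψ(a) = ψ(b), then 16a ≡ 16b (mod 33). Because gcd(16, 33) = 1, we may cancel 16 to get a ≡ b (mod 33).
We now compute 16⁻¹ mod 33 explicitly. Euclid's algorithm: 33 = 2·16 + 1; back-substituting gives 1 = 31·16 − 15·33, so 16⁻¹ ≡ 31 (mod 33).
Then y ↦ 31(y − 18) is a two-sided inverse to ψ, so every y ∈ ℤ_{33} has a preimage.
Therefore ψ is bijective.
Since ψ is bijective, we find ψ⁻¹(26): we need 16x ≡ 26 − 18 ≡ 8 (mod 33). Using 16⁻¹ = 31: x ≡ 31·8 = 248 = 7·33 + 17, so x = 17.
Check: ψ(17) = 16·17 + 18 = 290 = 8·33 + 26 ≡ 26 (mod 33).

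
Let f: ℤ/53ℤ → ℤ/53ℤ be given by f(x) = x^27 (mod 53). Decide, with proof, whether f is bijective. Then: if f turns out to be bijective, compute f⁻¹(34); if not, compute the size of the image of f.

19

Since 53 is prime, the nonzero elements of ℤ/53ℤ form a cyclic group of order 52.
As gcd(27, 52) = 1, raising to the 27th power is a bijection on this group: if x_1^27 ≡ x_2^27 then (x_1x_2^{−1})^27 = 1, and the only element of order dividing gcd(27, 52) = 1 is 1, so x_1 = x_2.
With f(0) = 0 this makes f injective on all of ℤ/53ℤ, hence bijective (finite equal-size domain and codomain). In particular f is bijective.
Since f is bijective, we find the preimage of 34. The inverse of x ↦ x^27 on (ℤ/53ℤ)^× is x ↦ x^27, because 27·27 = 729 = 14·52 + 1 ≡ 1 (mod 52) and x^{52} = 1 for x ≠ 0 (Fermat). So f⁻¹(34) = 34^27 mod 53.
Repeated squaring mod 53: 34^1 ≡ 34, 34^2 ≡ 34² = 1156 ≡ 43, 34^4 ≡ 43² = 1849 ≡ 47, 34^8 ≡ 47² = 2209 ≡ 36, 34^16 ≡ 36² = 1296 ≡ 24. Since 27 = 16 + 8 + 2 + 1, 34^27 ≡ 24·36·43·34: 24·36 = 864 ≡ 16, then 16·43 = 688 ≡ 52, then 52·34 = 1768 ≡ 19. So 34^27 ≡ 19 (mod 53).
Hence f⁻¹(34) = 19.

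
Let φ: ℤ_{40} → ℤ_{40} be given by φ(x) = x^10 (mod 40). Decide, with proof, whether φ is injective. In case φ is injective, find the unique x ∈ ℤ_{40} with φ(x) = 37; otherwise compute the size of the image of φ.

6

φ(4): Repeated squaring mod 40: 4^1 ≡ 4, 4^2 ≡ 4² = 16, 4^4 ≡ 16² = 256 ≡ 16, 4^8 ≡ 16² = 256 ≡ 16. Since 10 = 8 + 2, 4^10 ≡ 16·16: 16·16 = 256 ≡ 16. So 4^10 ≡ 16 (mod 40).
φ(6): Repeated squaring mod 40: 6^1 ≡ 6, 6^2 ≡ 6² = 36, 6^4 ≡ 36² = 1296 ≡ 16, 6^8 ≡ 16² = 256 ≡ 16. Since 10 = 8 + 2, 6^10 ≡ 16·36: 16·36 = 576 ≡ 16. So 6^10 ≡ 16 (mod 40).
So φ(4) = φ(6) = 16 while 4 ≠ 6, therefore φ is not injective.
Since φ is not injective, we determine |image(φ)|. Computing x^10 mod 40 for each x (by repeated squaring, reducing mod 40 at every step), the values φ(0), φ(1), …, φ(39) are: 0, 1, 24, 9, 16, 25, 16, 9, 24, 1, 0, 1, 24, 9, 16, 25, 16, 9, 24, 1, 0, 1, 24, 9, 16, 25, 16, 9, 24, 1, 0, 1, 24, 9, 16, 25, 16, 9, 24, 1.
The distinct values are {0, 1, 9, 16, 24, 25}; there are 6 of them.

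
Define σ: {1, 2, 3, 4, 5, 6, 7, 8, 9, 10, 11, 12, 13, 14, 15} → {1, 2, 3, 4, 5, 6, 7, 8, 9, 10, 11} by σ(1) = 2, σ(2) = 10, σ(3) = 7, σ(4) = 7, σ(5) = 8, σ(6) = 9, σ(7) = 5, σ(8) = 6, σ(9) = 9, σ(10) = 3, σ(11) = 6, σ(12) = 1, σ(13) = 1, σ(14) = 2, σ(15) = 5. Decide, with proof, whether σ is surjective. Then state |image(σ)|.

9

No element maps to 4, so σ is not surjective.
The image of σ is {1, 2, 3, 5, 6, 7, 8, 9, 10}, which has 9 elements.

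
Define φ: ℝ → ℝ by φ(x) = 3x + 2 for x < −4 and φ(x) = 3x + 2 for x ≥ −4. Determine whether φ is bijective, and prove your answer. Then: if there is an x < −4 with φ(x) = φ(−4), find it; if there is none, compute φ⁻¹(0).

-2/3

Both pieces are strictly increasing (slopes 3 and 3), so each is injective on its own interval.
The left piece maps (−∞, −4) onto (−∞, −10); the right piece maps [−4, ∞) onto [−10, ∞).
Since −10 = −10, the images partition ℝ: φ is injective and surjective, hence bijective.
Because the two images are disjoint, no x < −4 has φ(x) = φ(−4), so we compute φ⁻¹(0): 0 lies in [−10, ∞), so solve 3x + 2 = 0: x = (0 − 2)/3 = −2/3.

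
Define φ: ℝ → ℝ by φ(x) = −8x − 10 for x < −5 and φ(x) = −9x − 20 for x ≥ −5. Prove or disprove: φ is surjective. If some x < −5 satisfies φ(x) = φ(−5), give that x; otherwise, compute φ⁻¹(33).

Both pieces are strictly decreasing (slopes −8 and −9), so each is injective on its own interval.
The left piece maps (−∞, −5) onto (30, ∞); the right piece maps [−5, ∞) onto (−∞, 25].
The union (30, ∞) ∪ (−∞, 25] omits the interval between 30 and 25; in particular 30 has no preimage. So φ is not surjective.
Because the two images are disjoint, no x < −5 has φ(x) = φ(−5), so we compute φ⁻¹(33): 33 lies in (30, ∞), so solve −8x − 10 = 33: x = (33 + 10)/(−8) = −43/8.

-43/8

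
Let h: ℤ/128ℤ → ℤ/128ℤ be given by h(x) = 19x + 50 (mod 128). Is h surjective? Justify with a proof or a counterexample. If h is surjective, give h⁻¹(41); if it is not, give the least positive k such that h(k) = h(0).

13

Since gcd(19, 128) = 1, 19 is invertible modulo 128. Euclid's algorithm: 128 = 6·19 + 14, 19 = 1·14 + 5, 14 = 2·5 + 4, 5 = 1·4 + 1; back-substituting gives 1 = 27·19 − 4·128, so 19⁻¹ ≡ 27 (mod 128).
For any y ∈ ℤ/128ℤ, x = 27(y − 50) mod 128 satisfies h(x) = 19·27(y − 50) + 50 ≡ y (since 19·27 ≡ 1 mod 128). So every y has a preimage.
Therefore h is surjective.
Since h is surjective, we find h⁻¹(41): we need 19x ≡ 41 − 50 ≡ 119 (mod 128). Using 19⁻¹ = 27: x ≡ 27·119 = 3213 = 25·128 + 13, so x = 13.
Check: h(13) = 19·13 + 50 = 297 = 2·128 + 41 ≡ 41 (mod 128).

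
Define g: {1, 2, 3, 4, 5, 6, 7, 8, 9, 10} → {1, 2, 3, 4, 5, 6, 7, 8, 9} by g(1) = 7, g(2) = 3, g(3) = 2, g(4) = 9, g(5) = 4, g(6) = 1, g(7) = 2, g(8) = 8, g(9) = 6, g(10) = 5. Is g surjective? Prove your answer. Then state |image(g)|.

Every element of the codomain has a preimage: 1 = g(6), 2 = g(3), 3 = g(2), 4 = g(5), 5 = g(10), 6 = g(9), 7 = g(1), 8 = g(8), 9 = g(4).
So g is surjective.
The image of g is {1, 2, 3, 4, 5, 6, 7, 8, 9}, which has 9 elements.

9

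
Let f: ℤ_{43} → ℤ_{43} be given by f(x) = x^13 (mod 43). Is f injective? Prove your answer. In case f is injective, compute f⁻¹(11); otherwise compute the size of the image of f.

Since 43 is prime, the nonzero elements of ℤ_{43} form a cyclic group of order 42.
As gcd(13, 42) = 1, raising to the 13th power is a bijection on this group: if a^13 ≡ b^13 then (ab^{−1})^13 = 1, and the only element of order dividing gcd(13, 42) = 1 is 1, so a = b.
With f(0) = 0 this makes f injective on all of ℤ_{43}, hence bijective (finite equal-size domain and codomain). In particular f is injective.
Since f is injective, we find the preimage of 11. The inverse of x ↦ x^13 on (ℤ_{43})^× is x ↦ x^13, because 13·13 = 169 = 4·42 + 1 ≡ 1 (mod 42) and x^{42} = 1 for x ≠ 0 (Fermat). So f⁻¹(11) = 11^13 mod 43.
Repeated squaring mod 43: 11^1 ≡ 11, 11^2 ≡ 11² = 121 ≡ 35, 11^4 ≡ 35² = 1225 ≡ 21, 11^8 ≡ 21² = 441 ≡ 11. Since 13 = 8 + 4 + 1, 11^13 ≡ 11·21·11: 11·21 = 231 ≡ 16, then 16·11 = 176 ≡ 4. So 11^13 ≡ 4 (mod 43).
Hence f⁻¹(11) = 4.

4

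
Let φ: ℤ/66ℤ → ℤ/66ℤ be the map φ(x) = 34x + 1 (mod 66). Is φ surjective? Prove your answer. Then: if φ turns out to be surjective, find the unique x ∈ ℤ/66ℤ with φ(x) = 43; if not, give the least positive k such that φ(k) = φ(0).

33

Since gcd(34, 66) = 2, we have 34x ≡ 0 (mod 2) for all x, so φ(x) ≡ 1 (mod 2).
But 0 ≢ 1 (mod 2), so 0 ∈ ℤ/66ℤ has no preimage. Therefore φ is not surjective.
Since φ is not surjective, we find the least positive k with φ(k) = φ(0): this means 34k ≡ 0 (mod 66), i.e. 66 ∣ 34k. Since gcd(34, 66) = 2, dividing through by 2 this holds exactly when 33 ∣ 17k, and as gcd(17, 33) = 1, exactly when 33 ∣ k.
The smallest positive such k is 33.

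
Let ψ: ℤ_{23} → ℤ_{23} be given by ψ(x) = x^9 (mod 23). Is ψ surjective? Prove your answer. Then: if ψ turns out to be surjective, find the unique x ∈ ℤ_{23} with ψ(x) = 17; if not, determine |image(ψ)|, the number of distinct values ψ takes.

21

Since 23 is prime, the nonzero elements of ℤ_{23} form a cyclic group of order 22.
As gcd(9, 22) = 1, raising to the 9th power is a bijection on this group: if s^9 ≡ t^9 then (st^{−1})^9 = 1, and the only element of order dividing gcd(9, 22) = 1 is 1, so s = t.
With ψ(0) = 0 this makes ψ injective on all of ℤ_{23}, hence bijective (finite equal-size domain and codomain). In particular ψ is surjective.
Since ψ is surjective, we find the preimage of 17. The inverse of x ↦ x^9 on (ℤ_{23})^× is x ↦ x^5, because 9·5 = 45 = 2·22 + 1 ≡ 1 (mod 22) and x^{22} = 1 for x ≠ 0 (Fermat). So ψ⁻¹(17) = 17^5 mod 23.
Repeated squaring mod 23: 17^1 ≡ 17, 17^2 ≡ 17² = 289 ≡ 13, 17^4 ≡ 13² = 169 ≡ 8. Since 5 = 4 + 1, 17^5 ≡ 8·17: 8·17 = 136 ≡ 21. So 17^5 ≡ 21 (mod 23).
Hence ψ⁻¹(17) = 21.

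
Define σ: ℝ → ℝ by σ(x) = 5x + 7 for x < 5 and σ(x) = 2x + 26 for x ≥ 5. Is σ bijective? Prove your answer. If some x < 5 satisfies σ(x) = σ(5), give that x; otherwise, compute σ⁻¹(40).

7

Both pieces are strictly increasing (slopes 5 and 2), so each is injective on its own interval.
The left piece maps (−∞, 5) onto (−∞, 32); the right piece maps [5, ∞) onto [36, ∞).
The images leave a gap (32 has no preimage), so σ is not surjective, hence not bijective.
Because the two images are disjoint, no x < 5 has σ(x) = σ(5), so we compute σ⁻¹(40): 40 lies in [36, ∞), so solve 2x + 26 = 40: x = (40 − 26)/2 = 7.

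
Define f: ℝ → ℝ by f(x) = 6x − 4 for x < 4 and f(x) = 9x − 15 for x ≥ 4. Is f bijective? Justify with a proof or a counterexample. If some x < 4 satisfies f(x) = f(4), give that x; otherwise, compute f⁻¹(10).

Both pieces are strictly increasing (slopes 6 and 9), so each is injective on its own interval.
The left piece maps (−∞, 4) onto (−∞, 20); the right piece maps [4, ∞) onto [21, ∞).
The images leave a gap (20 has no preimage), so f is not surjective, hence not bijective.
Because the two images are disjoint, no x < 4 has f(x) = f(4), so we compute f⁻¹(10): 10 lies in (−∞, 20), so solve 6x − 4 = 10: x = (10 + 4)/6 = 7/3.

7/3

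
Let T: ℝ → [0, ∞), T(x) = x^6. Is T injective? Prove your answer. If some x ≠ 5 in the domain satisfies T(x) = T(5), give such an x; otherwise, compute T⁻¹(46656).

T(5) = 15625 = (−5)^6 = T(−5) (since 6 is even), with 5 ≠ −5. So T is not injective.
For the follow-up, such an x exists: taking x = −5 ∈ ℝ gives T(−5) = 15625 = T(5) with −5 ≠ 5.

-5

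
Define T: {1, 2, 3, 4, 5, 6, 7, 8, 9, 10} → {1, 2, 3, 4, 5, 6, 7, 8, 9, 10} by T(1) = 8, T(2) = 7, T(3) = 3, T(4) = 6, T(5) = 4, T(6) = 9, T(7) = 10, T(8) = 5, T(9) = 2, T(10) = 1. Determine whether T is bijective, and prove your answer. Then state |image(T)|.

10

The values 8, 7, 3, 6, 4, 9, 10, 5, 2, 1 are a permutation of {1, 2, 3, 4, 5, 6, 7, 8, 9, 10}: each element appears exactly once.
So T is injective and surjective, hence bijective.
The image of T is {1, 2, 3, 4, 5, 6, 7, 8, 9, 10}, which has 10 elements.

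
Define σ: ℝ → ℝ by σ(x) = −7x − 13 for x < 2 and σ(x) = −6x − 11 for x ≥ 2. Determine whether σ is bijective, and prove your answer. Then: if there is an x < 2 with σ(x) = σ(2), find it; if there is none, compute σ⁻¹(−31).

10/7

Both pieces are strictly decreasing (slopes −7 and −6), so each is injective on its own interval.
The left piece maps (−∞, 2) onto (−27, ∞); the right piece maps [2, ∞) onto (−∞, −23].
These images overlap. In particular σ(2) = −23 (right piece), and solving −7x − 13 = −23 on the left piece gives x = 10/7 < 2.
So σ(10/7) = σ(2) with 10/7 ≠ 2, and σ is not injective, hence not bijective. This x = 10/7 is the requested value below 2.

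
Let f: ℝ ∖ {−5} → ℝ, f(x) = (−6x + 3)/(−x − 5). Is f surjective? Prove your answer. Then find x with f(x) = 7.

If f(x) = 6, cross-multiplying gives −1(−6x + 3) = −6(−x − 5), which simplifies to −3 = 30 — false.  So 6 has no preimage and f is not surjective.
Solving f(x) = 7: cross-multiplying gives −6x + 3 = 7(−x − 5), which rearranges to 1x = −38, so x = −38.

-38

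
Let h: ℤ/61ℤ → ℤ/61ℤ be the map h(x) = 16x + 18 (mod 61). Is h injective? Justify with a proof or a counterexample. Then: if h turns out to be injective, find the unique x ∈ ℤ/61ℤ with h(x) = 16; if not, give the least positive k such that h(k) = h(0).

38

If h(a) = h(b), then 16a ≡ 16b (mod 61). Because gcd(16, 61) = 1, we may cancel 16 to get a ≡ b (mod 61).
So h is injective.
We now compute 16⁻¹ mod 61 explicitly. Euclid's algorithm: 61 = 3·16 + 13, 16 = 1·13 + 3, 13 = 4·3 + 1; back-substituting gives 1 = 42·16 − 11·61, so 16⁻¹ ≡ 42 (mod 61).
Since h is injective, we compute h⁻¹(16): solve 16x + 18 ≡ 16 (mod 61), i.e. 16x ≡ 59 (mod 61).
Multiplying by 16⁻¹ = 42 gives x ≡ 42·59 = 2478 = 40·61 + 38 ≡ 38 (mod 61).
Check: h(38) = 16·38 + 18 = 626 = 10·61 + 16 ≡ 16 (mod 61).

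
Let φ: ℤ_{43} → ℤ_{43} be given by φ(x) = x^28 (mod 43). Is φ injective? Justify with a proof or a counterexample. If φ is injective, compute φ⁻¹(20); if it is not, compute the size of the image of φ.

4

φ(1) = 1^28 = 1.
φ(2): Repeated squaring mod 43: 2^1 ≡ 2, 2^2 ≡ 2² = 4, 2^4 ≡ 4² = 16, 2^8 ≡ 16² = 256 ≡ 41, 2^16 ≡ 41² = 1681 ≡ 4. Since 28 = 16 + 8 + 4, 2^28 ≡ 4·41·16: 4·41 = 164 ≡ 35, then 35·16 = 560 ≡ 1. So 2^28 ≡ 1 (mod 43).
So φ(1) = φ(2) = 1 while 1 ≠ 2, hence φ is not injective.
Since φ is not injective, we determine |image(φ)|. Computing x^28 mod 43 for each x (by repeated squaring, reducing mod 43 at every step), the values φ(0), φ(1), …, φ(42) are: 0, 1, 1, 6, 1, 6, 6, 36, 1, 36, 6, 1, 6, 36, 36, 36, 1, 36, 36, 6, 6, 1, 1, 6, 6, 36, 36, 1, 36, 36, 36, 6, 1, 6, 36, 1, 36, 6, 6, 1, 6, 1, 1.
The distinct values are {0, 1, 6, 36}; there are 4 of them.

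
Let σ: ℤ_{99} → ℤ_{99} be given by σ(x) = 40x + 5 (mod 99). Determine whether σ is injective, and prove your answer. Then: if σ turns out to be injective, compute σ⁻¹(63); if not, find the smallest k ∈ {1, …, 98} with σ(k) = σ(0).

46

Suppose σ(a) = σ(b) in ℤ_{99}. Then 40a + 5 ≡ 40b + 5 (mod 99), so 40(a − b) ≡ 0 (mod 99).
Since gcd(40, 99) = 1, 40 is invertible modulo 99, therefore a − b ≡ 0 (mod 99), i.e. a = b.
Hence σ is injective.
We now compute 40⁻¹ mod 99 explicitly. Euclid's algorithm: 99 = 2·40 + 19, 40 = 2·19 + 2, 19 = 9·2 + 1; back-substituting gives 1 = 52·40 − 21·99, so 40⁻¹ ≡ 52 (mod 99).
Since σ is injective, we find σ⁻¹(63): we need 40x ≡ 63 − 5 ≡ 58 (mod 99). Using 40⁻¹ = 52: x ≡ 52·58 = 3016 = 30·99 + 46, so x = 46.
Check: σ(46) = 40·46 + 5 = 1845 = 18·99 + 63 ≡ 63 (mod 99).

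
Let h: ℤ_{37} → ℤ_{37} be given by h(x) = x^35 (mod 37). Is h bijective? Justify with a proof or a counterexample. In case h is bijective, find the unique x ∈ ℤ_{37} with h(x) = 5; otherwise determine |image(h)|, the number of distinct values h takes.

15

Since 37 is prime, the nonzero elements of ℤ_{37} form a cyclic group of order 36.
As gcd(35, 36) = 1, raising to the 35th power is a bijection on this group: if s^35 ≡ t^35 then (st^{−1})^35 = 1, and the only element of order dividing gcd(35, 36) = 1 is 1, so s = t.
With h(0) = 0 this makes h injective on all of ℤ_{37}, hence bijective (finite equal-size domain and codomain). In particular h is bijective.
Since h is bijective, we find the preimage of 5. The inverse of x ↦ x^35 on (ℤ_{37})^× is x ↦ x^35, because 35·35 = 1225 = 34·36 + 1 ≡ 1 (mod 36) and x^{36} = 1 for x ≠ 0 (Fermat). So h⁻¹(5) = 5^35 mod 37.
Repeated squaring mod 37: 5^1 ≡ 5, 5^2 ≡ 5² = 25, 5^4 ≡ 25² = 625 ≡ 33, 5^8 ≡ 33² = 1089 ≡ 16, 5^16 ≡ 16² = 256 ≡ 34, 5^32 ≡ 34² = 1156 ≡ 9. Since 35 = 32 + 2 + 1, 5^35 ≡ 9·25·5: 9·25 = 225 ≡ 3, then 3·5 = 15. So 5^35 ≡ 15 (mod 37).
Hence h⁻¹(5) = 15.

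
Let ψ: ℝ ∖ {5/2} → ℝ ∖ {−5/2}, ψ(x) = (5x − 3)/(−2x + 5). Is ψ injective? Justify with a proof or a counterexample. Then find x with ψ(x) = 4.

23/13

Suppose ψ(s) = ψ(t). Cross-multiplying: (5s − 3)(−2t + 5) = (5t − 3)(−2s + 5).
Expanding both sides and cancelling the symmetric terms leaves 19·(s − t) = 0. Since 19 ≠ 0, s = t. Thus ψ is injective.
Solving ψ(x) = 4: cross-multiplying gives 5x − 3 = 4(−2x + 5), which rearranges to 13x = 23, so x = 23/13.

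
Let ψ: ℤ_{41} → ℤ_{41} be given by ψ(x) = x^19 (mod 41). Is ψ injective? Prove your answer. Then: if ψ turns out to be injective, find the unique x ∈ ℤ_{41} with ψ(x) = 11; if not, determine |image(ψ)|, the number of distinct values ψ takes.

Since 41 is prime, the nonzero elements of ℤ_{41} form a cyclic group of order 40.
As gcd(19, 40) = 1, raising to the 19th power is a bijection on this group: if s^19 ≡ t^19 then (st^{−1})^19 = 1, and the only element of order dividing gcd(19, 40) = 1 is 1, so s = t.
With ψ(0) = 0 this makes ψ injective on all of ℤ_{41}, hence bijective (finite equal-size domain and codomain). In particular ψ is injective.
Since ψ is injective, we find the preimage of 11. The inverse of x ↦ x^19 on (ℤ_{41})^× is x ↦ x^19, because 19·19 = 361 = 9·40 + 1 ≡ 1 (mod 40) and x^{40} = 1 for x ≠ 0 (Fermat). So ψ⁻¹(11) = 11^19 mod 41.
Repeated squaring mod 41: 11^1 ≡ 11, 11^2 ≡ 11² = 121 ≡ 39, 11^4 ≡ 39² = 1521 ≡ 4, 11^8 ≡ 4² = 16, 11^16 ≡ 16² = 256 ≡ 10. Since 19 = 16 + 2 + 1, 11^19 ≡ 10·39·11: 10·39 = 390 ≡ 21, then 21·11 = 231 ≡ 26. So 11^19 ≡ 26 (mod 41).
Hence ψ⁻¹(11) = 26.

26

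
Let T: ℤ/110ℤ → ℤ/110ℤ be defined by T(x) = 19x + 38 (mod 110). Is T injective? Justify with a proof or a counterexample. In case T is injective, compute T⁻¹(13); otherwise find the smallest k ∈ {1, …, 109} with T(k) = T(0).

If T(x_1) = T(x_2), then 19x_1 ≡ 19x_2 (mod 110). Because gcd(19, 110) = 1, we may cancel 19 to get x_1 ≡ x_2 (mod 110).
Hence T is injective.
We now compute 19⁻¹ mod 110 explicitly. Euclid's algorithm: 110 = 5·19 + 15, 19 = 1·15 + 4, 15 = 3·4 + 3, 4 = 1·3 + 1; back-substituting gives 1 = 29·19 − 5·110, so 19⁻¹ ≡ 29 (mod 110).
Since T is injective, we find T⁻¹(13): we need 19x ≡ 13 − 38 ≡ 85 (mod 110). Using 19⁻¹ = 29: x ≡ 29·85 = 2465 = 22·110 + 45, so x = 45.
Check: T(45) = 19·45 + 38 = 893 = 8·110 + 13 ≡ 13 (mod 110).

45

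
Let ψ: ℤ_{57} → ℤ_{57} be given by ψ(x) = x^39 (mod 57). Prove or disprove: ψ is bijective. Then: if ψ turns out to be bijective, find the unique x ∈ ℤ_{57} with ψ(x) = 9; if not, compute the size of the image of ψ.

ψ(1) = 1^39 = 1.
ψ(7): Repeated squaring mod 57: 7^1 ≡ 7, 7^2 ≡ 7² = 49, 7^4 ≡ 49² = 2401 ≡ 7, 7^8 ≡ 7² = 49, 7^16 ≡ 49² = 2401 ≡ 7, 7^32 ≡ 7² = 49. Since 39 = 32 + 4 + 2 + 1, 7^39 ≡ 49·7·49·7: 49·7 = 343 ≡ 1, then 1·49 = 49, then 49·7 = 343 ≡ 1. So 7^39 ≡ 1 (mod 57).
So ψ(1) = ψ(7) = 1 while 1 ≠ 7, thus ψ is not injective, hence not bijective.
Since ψ is not bijective, we determine |image(ψ)|. Computing x^39 mod 57 for each x (by repeated squaring, reducing mod 57 at every step), the values ψ(0), ψ(1), …, ψ(56) are: 0, 1, 8, 27, 7, 11, 45, 1, 56, 45, 31, 20, 18, 31, 8, 12, 49, 11, 18, 19, 20, 27, 46, 26, 30, 7, 20, 18, 7, 50, 39, 37, 50, 27, 31, 11, 30, 37, 38, 39, 46, 8, 45, 49, 26, 39, 37, 26, 12, 1, 56, 12, 46, 50, 30, 49, 56.
The distinct values are {0, 1, 7, 8, 11, 12, 18, 19, 20, 26, 27, 30, 31, 37, 38, 39, 45, 46, 49, 50, 56}; there are 21 of them.

21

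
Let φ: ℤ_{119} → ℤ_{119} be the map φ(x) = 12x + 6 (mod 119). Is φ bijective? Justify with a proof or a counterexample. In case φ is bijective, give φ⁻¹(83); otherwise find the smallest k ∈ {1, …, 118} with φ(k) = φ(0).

Suppose φ(x_1) = φ(x_2) in ℤ_{119}. Then 12x_1 + 6 ≡ 12x_2 + 6 (mod 119), therefore 12(x_1 − x_2) ≡ 0 (mod 119).
Since gcd(12, 119) = 1, 12 is invertible modulo 119, hence x_1 − x_2 ≡ 0 (mod 119), i.e. x_1 = x_2.
We now compute 12⁻¹ mod 119 explicitly. Euclid's algorithm: 119 = 9·12 + 11, 12 = 1·11 + 1; back-substituting gives 1 = 10·12 − 1·119, so 12⁻¹ ≡ 10 (mod 119).
Then y ↦ 10(y − 6) is a two-sided inverse to φ, so every y ∈ ℤ_{119} has a preimage.
Thus φ is bijective.
Since φ is bijective, we find φ⁻¹(83): we need 12x ≡ 83 − 6 ≡ 77 (mod 119). Using 12⁻¹ = 10: x ≡ 10·77 = 770 = 6·119 + 56, so x = 56.
Check: φ(56) = 12·56 + 6 = 678 = 5·119 + 83 ≡ 83 (mod 119).

56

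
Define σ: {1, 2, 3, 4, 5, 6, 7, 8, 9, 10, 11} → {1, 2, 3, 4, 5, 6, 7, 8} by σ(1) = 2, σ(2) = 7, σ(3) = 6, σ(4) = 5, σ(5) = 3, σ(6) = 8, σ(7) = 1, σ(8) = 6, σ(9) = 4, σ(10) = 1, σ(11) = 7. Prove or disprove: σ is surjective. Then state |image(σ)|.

8

Every element of the codomain has a preimage: 1 = σ(7), 2 = σ(1), 3 = σ(5), 4 = σ(9), 5 = σ(4), 6 = σ(3), 7 = σ(2), 8 = σ(6).
Thus σ is surjective.
The image of σ is {1, 2, 3, 4, 5, 6, 7, 8}, which has 8 elements.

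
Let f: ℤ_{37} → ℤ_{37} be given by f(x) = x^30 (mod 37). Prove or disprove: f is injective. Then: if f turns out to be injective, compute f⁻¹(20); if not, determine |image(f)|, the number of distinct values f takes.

7

f(3): Repeated squaring mod 37: 3^1 ≡ 3, 3^2 ≡ 3² = 9, 3^4 ≡ 9² = 81 ≡ 7, 3^8 ≡ 7² = 49 ≡ 12, 3^16 ≡ 12² = 144 ≡ 33. Since 30 = 16 + 8 + 4 + 2, 3^30 ≡ 33·12·7·9: 33·12 = 396 ≡ 26, then 26·7 = 182 ≡ 34, then 34·9 = 306 ≡ 10. So 3^30 ≡ 10 (mod 37).
f(4): Repeated squaring mod 37: 4^1 ≡ 4, 4^2 ≡ 4² = 16, 4^4 ≡ 16² = 256 ≡ 34, 4^8 ≡ 34² = 1156 ≡ 9, 4^16 ≡ 9² = 81 ≡ 7. Since 30 = 16 + 8 + 4 + 2, 4^30 ≡ 7·9·34·16: 7·9 = 63 ≡ 26, then 26·34 = 884 ≡ 33, then 33·16 = 528 ≡ 10. So 4^30 ≡ 10 (mod 37).
So f(3) = f(4) = 10 while 3 ≠ 4, therefore f is not injective.
Since f is not injective, we determine |image(f)|. Computing x^30 mod 37 for each x (by repeated squaring, reducing mod 37 at every step), the values f(0), f(1), …, f(36) are: 0, 1, 11, 10, 10, 27, 36, 10, 36, 26, 1, 1, 26, 27, 36, 11, 26, 11, 27, 27, 11, 26, 11, 36, 27, 26, 1, 1, 26, 36, 10, 36, 27, 10, 10, 11, 1.
The distinct values are {0, 1, 10, 11, 26, 27, 36}; there are 7 of them.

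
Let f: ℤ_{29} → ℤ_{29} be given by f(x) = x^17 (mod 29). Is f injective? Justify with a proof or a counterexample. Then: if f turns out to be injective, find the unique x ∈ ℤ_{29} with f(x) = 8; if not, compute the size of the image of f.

Since 29 is prime, the nonzero elements of ℤ_{29} form a cyclic group of order 28.
As gcd(17, 28) = 1, raising to the 17th power is a bijection on this group: if x_1^17 ≡ x_2^17 then (x_1x_2^{−1})^17 = 1, and the only element of order dividing gcd(17, 28) = 1 is 1, so x_1 = x_2.
With f(0) = 0 this makes f injective on all of ℤ_{29}, hence bijective (finite equal-size domain and codomain). In particular f is injective.
Since f is injective, we find the preimage of 8. The inverse of x ↦ x^17 on (ℤ_{29})^× is x ↦ x^5, because 17·5 = 85 = 3·28 + 1 ≡ 1 (mod 28) and x^{28} = 1 for x ≠ 0 (Fermat). So f⁻¹(8) = 8^5 mod 29.
Repeated squaring mod 29: 8^1 ≡ 8, 8^2 ≡ 8² = 64 ≡ 6, 8^4 ≡ 6² = 36 ≡ 7. Since 5 = 4 + 1, 8^5 ≡ 7·8: 7·8 = 56 ≡ 27. So 8^5 ≡ 27 (mod 29).
Hence f⁻¹(8) = 27.

27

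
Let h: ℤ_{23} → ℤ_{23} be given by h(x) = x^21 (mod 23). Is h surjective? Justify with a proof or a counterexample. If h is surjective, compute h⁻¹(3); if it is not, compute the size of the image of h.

8

Since 23 is prime, the nonzero elements of ℤ_{23} form a cyclic group of order 22.
As gcd(21, 22) = 1, raising to the 21st power is a bijection on this group: if x_1^21 ≡ x_2^21 then (x_1x_2^{−1})^21 = 1, and the only element of order dividing gcd(21, 22) = 1 is 1, so x_1 = x_2.
With h(0) = 0 this makes h injective on all of ℤ_{23}, hence bijective (finite equal-size domain and codomain). In particular h is surjective.
Since h is surjective, we find the preimage of 3. The inverse of x ↦ x^21 on (ℤ_{23})^× is x ↦ x^21, because 21·21 = 441 = 20·22 + 1 ≡ 1 (mod 22) and x^{22} = 1 for x ≠ 0 (Fermat). So h⁻¹(3) = 3^21 mod 23.
Repeated squaring mod 23: 3^1 ≡ 3, 3^2 ≡ 3² = 9, 3^4 ≡ 9² = 81 ≡ 12, 3^8 ≡ 12² = 144 ≡ 6, 3^16 ≡ 6² = 36 ≡ 13. Since 21 = 16 + 4 + 1, 3^21 ≡ 13·12·3: 13·12 = 156 ≡ 18, then 18·3 = 54 ≡ 8. So 3^21 ≡ 8 (mod 23).
Hence h⁻¹(3) = 8.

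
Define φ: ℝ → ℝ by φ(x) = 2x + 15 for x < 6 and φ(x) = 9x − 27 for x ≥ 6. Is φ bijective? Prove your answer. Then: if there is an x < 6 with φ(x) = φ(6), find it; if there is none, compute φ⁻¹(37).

Both pieces are strictly increasing (slopes 2 and 9), so each is injective on its own interval.
The left piece maps (−∞, 6) onto (−∞, 27); the right piece maps [6, ∞) onto [27, ∞).
Since 27 = 27, the images partition ℝ: φ is injective and surjective, hence bijective.
Because the two images are disjoint, no x < 6 has φ(x) = φ(6), so we compute φ⁻¹(37): 37 lies in [27, ∞), so solve 9x − 27 = 37: x = (37 + 27)/9 = 64/9.

64/9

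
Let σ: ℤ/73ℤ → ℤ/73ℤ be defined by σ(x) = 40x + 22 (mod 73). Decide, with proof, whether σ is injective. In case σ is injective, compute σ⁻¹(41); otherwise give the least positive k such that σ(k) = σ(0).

By definition, injectivity means: for all s, t in the domain, σ(s) = σ(t) implies s = t.
If σ(s) = σ(t), then 40s ≡ 40t (mod 73). Because gcd(40, 73) = 1, we may cancel 40 to get s ≡ t (mod 73).
So σ is injective.
We now compute 40⁻¹ mod 73 explicitly. Euclid's algorithm: 73 = 1·40 + 33, 40 = 1·33 + 7, 33 = 4·7 + 5, 7 = 1·5 + 2, 5 = 2·2 + 1; back-substituting gives 1 = 42·40 − 23·73, so 40⁻¹ ≡ 42 (mod 73).
Since σ is injective, we compute σ⁻¹(41): solve 40x + 22 ≡ 41 (mod 73), i.e. 40x ≡ 19 (mod 73).
Multiplying by 40⁻¹ = 42 gives x ≡ 42·19 = 798 = 10·73 + 68 ≡ 68 (mod 73).
Check: σ(68) = 40·68 + 22 = 2742 = 37·73 + 41 ≡ 41 (mod 73).

68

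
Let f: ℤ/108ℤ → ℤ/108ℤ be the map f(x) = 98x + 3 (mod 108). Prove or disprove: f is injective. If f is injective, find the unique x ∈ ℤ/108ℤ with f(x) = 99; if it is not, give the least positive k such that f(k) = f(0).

54

We have gcd(98, 108) = 2 > 1. Taking x_1 = 0 and x_2 = 54: f(0) = 3 and f(54) = 98·54 + 3 = 5295 ≡ 3 (mod 108).
So f(0) = f(54) while 0 ≠ 54, so f is not injective.
Since f is not injective, we find the least positive k with f(k) = f(0): this means 98k ≡ 0 (mod 108), i.e. 108 ∣ 98k. Since gcd(98, 108) = 2, dividing through by 2 this holds exactly when 54 ∣ 49k, and as gcd(49, 54) = 1, exactly when 54 ∣ k.
The smallest positive such k is 54.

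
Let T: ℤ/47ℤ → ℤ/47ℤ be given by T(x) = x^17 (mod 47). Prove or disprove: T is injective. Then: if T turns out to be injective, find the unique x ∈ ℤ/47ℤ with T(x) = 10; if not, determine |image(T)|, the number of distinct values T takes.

30

Since 47 is prime, the nonzero elements of ℤ/47ℤ form a cyclic group of order 46.
As gcd(17, 46) = 1, raising to the 17th power is a bijection on this group: if u^17 ≡ v^17 then (uv^{−1})^17 = 1, and the only element of order dividing gcd(17, 46) = 1 is 1, so u = v.
With T(0) = 0 this makes T injective on all of ℤ/47ℤ, hence bijective (finite equal-size domain and codomain). In particular T is injective.
Since T is injective, we find the preimage of 10. The inverse of x ↦ x^17 on (ℤ/47ℤ)^× is x ↦ x^19, because 17·19 = 323 = 7·46 + 1 ≡ 1 (mod 46) and x^{46} = 1 for x ≠ 0 (Fermat). So T⁻¹(10) = 10^19 mod 47.
Repeated squaring mod 47: 10^1 ≡ 10, 10^2 ≡ 10² = 100 ≡ 6, 10^4 ≡ 6² = 36, 10^8 ≡ 36² = 1296 ≡ 27, 10^16 ≡ 27² = 729 ≡ 24. Since 19 = 16 + 2 + 1, 10^19 ≡ 24·6·10: 24·6 = 144 ≡ 3, then 3·10 = 30. So 10^19 ≡ 30 (mod 47).
Hence T⁻¹(10) = 30.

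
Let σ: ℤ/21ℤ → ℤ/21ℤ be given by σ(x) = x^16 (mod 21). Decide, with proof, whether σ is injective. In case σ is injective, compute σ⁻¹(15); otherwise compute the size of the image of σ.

σ(2): Repeated squaring mod 21: 2^1 ≡ 2, 2^2 ≡ 2² = 4, 2^4 ≡ 4² = 16, 2^8 ≡ 16² = 256 ≡ 4, 2^16 ≡ 4² = 16. So 2^16 ≡ 16 (mod 21).
σ(5): Repeated squaring mod 21: 5^1 ≡ 5, 5^2 ≡ 5² = 25 ≡ 4, 5^4 ≡ 4² = 16, 5^8 ≡ 16² = 256 ≡ 4, 5^16 ≡ 4² = 16. So 5^16 ≡ 16 (mod 21).
So σ(2) = σ(5) = 16 while 2 ≠ 5, thus σ is not injective.
Since σ is not injective, we determine |image(σ)|. Computing x^16 mod 21 for each x (by repeated squaring, reducing mod 21 at every step), the values σ(0), σ(1), …, σ(20) are: 0, 1, 16, 18, 4, 16, 15, 7, 1, 9, 4, 4, 9, 1, 7, 15, 16, 4, 18, 16, 1.
The distinct values are {0, 1, 4, 7, 9, 15, 16, 18}; there are 8 of them.

8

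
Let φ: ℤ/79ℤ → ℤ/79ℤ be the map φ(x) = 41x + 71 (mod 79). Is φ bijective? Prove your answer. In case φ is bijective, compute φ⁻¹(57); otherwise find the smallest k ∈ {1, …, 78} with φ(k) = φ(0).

Suppose φ(a) = φ(b) in ℤ/79ℤ. Then 41a + 71 ≡ 41b + 71 (mod 79), therefore 41(a − b) ≡ 0 (mod 79).
Since gcd(41, 79) = 1, 41 is invertible modulo 79, thus a − b ≡ 0 (mod 79), i.e. a = b.
We now compute 41⁻¹ mod 79 explicitly. Euclid's algorithm: 79 = 1·41 + 38, 41 = 1·38 + 3, 38 = 12·3 + 2, 3 = 1·2 + 1; back-substituting gives 1 = 27·41 − 14·79, so 41⁻¹ ≡ 27 (mod 79).
Then y ↦ 27(y − 71) is a two-sided inverse to φ, so every y ∈ ℤ/79ℤ has a preimage.
Thus φ is bijective.
Since φ is bijective, we compute φ⁻¹(57): solve 41x + 71 ≡ 57 (mod 79), i.e. 41x ≡ 65 (mod 79).
Multiplying by 41⁻¹ = 27 gives x ≡ 27·65 = 1755 = 22·79 + 17 ≡ 17 (mod 79).
Check: φ(17) = 41·17 + 71 = 768 = 9·79 + 57 ≡ 57 (mod 79).

17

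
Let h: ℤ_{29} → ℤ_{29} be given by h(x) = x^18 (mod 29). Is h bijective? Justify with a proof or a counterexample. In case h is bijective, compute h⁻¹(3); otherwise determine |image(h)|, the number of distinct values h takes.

h(14): Repeated squaring mod 29: 14^1 ≡ 14, 14^2 ≡ 14² = 196 ≡ 22, 14^4 ≡ 22² = 484 ≡ 20, 14^8 ≡ 20² = 400 ≡ 23, 14^16 ≡ 23² = 529 ≡ 7. Since 18 = 16 + 2, 14^18 ≡ 7·22: 7·22 = 154 ≡ 9. So 14^18 ≡ 9 (mod 29).
h(15): Repeated squaring mod 29: 15^1 ≡ 15, 15^2 ≡ 15² = 225 ≡ 22, 15^4 ≡ 22² = 484 ≡ 20, 15^8 ≡ 20² = 400 ≡ 23, 15^16 ≡ 23² = 529 ≡ 7. Since 18 = 16 + 2, 15^18 ≡ 7·22: 7·22 = 154 ≡ 9. So 15^18 ≡ 9 (mod 29).
So h(14) = h(15) = 9 while 14 ≠ 15, so h is not injective, hence not bijective.
Since h is not bijective, we determine |image(h)|. Computing x^18 mod 29 for each x (by repeated squaring, reducing mod 29 at every step), the values h(0), h(1), …, h(28) are: 0, 1, 13, 6, 24, 16, 20, 23, 22, 7, 5, 4, 28, 25, 9, 9, 25, 28, 4, 5, 7, 22, 23, 20, 16, 24, 6, 13, 1.
The distinct values are {0, 1, 4, 5, 6, 7, 9, 13, 16, 20, 22, 23, 24, 25, 28}; there are 15 of them.

15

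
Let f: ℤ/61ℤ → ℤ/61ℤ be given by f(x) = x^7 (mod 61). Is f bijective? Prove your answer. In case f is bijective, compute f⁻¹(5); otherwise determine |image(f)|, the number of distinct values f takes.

Since 61 is prime, the nonzero elements of ℤ/61ℤ form a cyclic group of order 60.
As gcd(7, 60) = 1, raising to the 7th power is a bijection on this group: if a^7 ≡ b^7 then (ab^{−1})^7 = 1, and the only element of order dividing gcd(7, 60) = 1 is 1, so a = b.
With f(0) = 0 this makes f injective on all of ℤ/61ℤ, hence bijective (finite equal-size domain and codomain). In particular f is bijective.
Since f is bijective, we find the preimage of 5. The inverse of x ↦ x^7 on (ℤ/61ℤ)^× is x ↦ x^43, because 7·43 = 301 = 5·60 + 1 ≡ 1 (mod 60) and x^{60} = 1 for x ≠ 0 (Fermat). So f⁻¹(5) = 5^43 mod 61.
Repeated squaring mod 61: 5^1 ≡ 5, 5^2 ≡ 5² = 25, 5^4 ≡ 25² = 625 ≡ 15, 5^8 ≡ 15² = 225 ≡ 42, 5^16 ≡ 42² = 1764 ≡ 56, 5^32 ≡ 56² = 3136 ≡ 25. Since 43 = 32 + 8 + 2 + 1, 5^43 ≡ 25·42·25·5: 25·42 = 1050 ≡ 13, then 13·25 = 325 ≡ 20, then 20·5 = 100 ≡ 39. So 5^43 ≡ 39 (mod 61).
Hence f⁻¹(5) = 39.

39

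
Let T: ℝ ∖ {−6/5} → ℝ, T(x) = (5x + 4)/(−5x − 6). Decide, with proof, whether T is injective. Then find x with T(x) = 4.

-28/25

Suppose T(x_1) = T(x_2). Cross-multiplying: (5x_1 + 4)(−5x_2 − 6) = (5x_2 + 4)(−5x_1 − 6).
Expanding both sides and cancelling the symmetric terms leaves −10·(x_1 − x_2) = 0. Since −10 ≠ 0, x_1 = x_2. So T is injective.
Solving T(x) = 4: cross-multiplying gives 5x + 4 = 4(−5x − 6), which rearranges to 25x = −28, so x = −28/25.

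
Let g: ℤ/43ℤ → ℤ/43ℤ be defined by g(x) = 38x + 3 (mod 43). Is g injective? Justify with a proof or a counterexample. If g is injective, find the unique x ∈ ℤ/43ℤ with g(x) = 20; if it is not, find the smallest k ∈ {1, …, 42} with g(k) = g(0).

31

If g(u) = g(v), then 38u ≡ 38v (mod 43). Because gcd(38, 43) = 1, we may cancel 38 to get u ≡ v (mod 43).
Therefore g is injective.
We now compute 38⁻¹ mod 43 explicitly. Euclid's algorithm: 43 = 1·38 + 5, 38 = 7·5 + 3, 5 = 1·3 + 2, 3 = 1·2 + 1; back-substituting gives 1 = 17·38 − 15·43, so 38⁻¹ ≡ 17 (mod 43).
Since g is injective, we find g⁻¹(20): we need 38x ≡ 20 − 3 ≡ 17 (mod 43). Using 38⁻¹ = 17: x ≡ 17·17 = 289 = 6·43 + 31, so x = 31.
Check: g(31) = 38·31 + 3 = 1181 = 27·43 + 20 ≡ 20 (mod 43).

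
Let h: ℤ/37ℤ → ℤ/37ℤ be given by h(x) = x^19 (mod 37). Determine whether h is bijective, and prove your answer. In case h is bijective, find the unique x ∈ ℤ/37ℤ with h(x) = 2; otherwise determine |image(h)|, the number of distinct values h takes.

Since 37 is prime, the nonzero elements of ℤ/37ℤ form a cyclic group of order 36.
As gcd(19, 36) = 1, raising to the 19th power is a bijection on this group: if s^19 ≡ t^19 then (st^{−1})^19 = 1, and the only element of order dividing gcd(19, 36) = 1 is 1, so s = t.
With h(0) = 0 this makes h injective on all of ℤ/37ℤ, hence bijective (finite equal-size domain and codomain). In particular h is bijective.
Since h is bijective, we find the preimage of 2. The inverse of x ↦ x^19 on (ℤ/37ℤ)^× is x ↦ x^19, because 19·19 = 361 = 10·36 + 1 ≡ 1 (mod 36) and x^{36} = 1 for x ≠ 0 (Fermat). So h⁻¹(2) = 2^19 mod 37.
Repeated squaring mod 37: 2^1 ≡ 2, 2^2 ≡ 2² = 4, 2^4 ≡ 4² = 16, 2^8 ≡ 16² = 256 ≡ 34, 2^16 ≡ 34² = 1156 ≡ 9. Since 19 = 16 + 2 + 1, 2^19 ≡ 9·4·2: 9·4 = 36, then 36·2 = 72 ≡ 35. So 2^19 ≡ 35 (mod 37).
Hence h⁻¹(2) = 35.

35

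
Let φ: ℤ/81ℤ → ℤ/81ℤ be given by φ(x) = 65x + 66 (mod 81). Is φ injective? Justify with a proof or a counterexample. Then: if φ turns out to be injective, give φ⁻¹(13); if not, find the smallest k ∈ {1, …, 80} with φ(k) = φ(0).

Suppose φ(s) = φ(t) in ℤ/81ℤ. Then 65s + 66 ≡ 65t + 66 (mod 81), therefore 65(s − t) ≡ 0 (mod 81).
Since gcd(65, 81) = 1, 65 is invertible modulo 81, so s − t ≡ 0 (mod 81), i.e. s = t.
Therefore φ is injective.
We now compute 65⁻¹ mod 81 explicitly. Euclid's algorithm: 81 = 1·65 + 16, 65 = 4·16 + 1; back-substituting gives 1 = 5·65 − 4·81, so 65⁻¹ ≡ 5 (mod 81).
Since φ is injective, we find φ⁻¹(13): we need 65x ≡ 13 − 66 ≡ 28 (mod 81). Using 65⁻¹ = 5: x ≡ 5·28 = 140 = 1·81 + 59, so x = 59.
Check: φ(59) = 65·59 + 66 = 3901 = 48·81 + 13 ≡ 13 (mod 81).

59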